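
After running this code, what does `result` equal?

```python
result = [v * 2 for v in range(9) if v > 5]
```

Let's trace through this code step by step.

Initialize: result = [v * 2 for v in range(9) if v > 5]

After execution: result = [12, 14, 16]
[12, 14, 16]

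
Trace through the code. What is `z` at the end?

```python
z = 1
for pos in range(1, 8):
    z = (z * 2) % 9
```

Let's trace through this code step by step.

Initialize: z = 1
Entering loop: for pos in range(1, 8):

After execution: z = 2
2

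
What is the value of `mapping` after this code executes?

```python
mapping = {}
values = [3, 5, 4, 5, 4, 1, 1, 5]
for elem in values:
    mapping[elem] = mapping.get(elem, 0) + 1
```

Let's trace through this code step by step.

Initialize: mapping = {}
Initialize: values = [3, 5, 4, 5, 4, 1, 1, 5]
Entering loop: for elem in values:

After execution: mapping = {3: 1, 5: 3, 4: 2, 1: 2}
{3: 1, 5: 3, 4: 2, 1: 2}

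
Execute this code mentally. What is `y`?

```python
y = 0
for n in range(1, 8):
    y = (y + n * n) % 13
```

Let's trace through this code step by step.

Initialize: y = 0
Entering loop: for n in range(1, 8):

After execution: y = 10
10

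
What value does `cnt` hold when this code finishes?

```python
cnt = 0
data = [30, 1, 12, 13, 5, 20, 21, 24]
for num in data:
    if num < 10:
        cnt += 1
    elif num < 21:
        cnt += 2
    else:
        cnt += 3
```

Let's trace through this code step by step.

Initialize: cnt = 0
Initialize: data = [30, 1, 12, 13, 5, 20, 21, 24]
Entering loop: for num in data:

After execution: cnt = 17
17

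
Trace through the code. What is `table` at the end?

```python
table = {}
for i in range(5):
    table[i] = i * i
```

Let's trace through this code step by step.

Initialize: table = {}
Entering loop: for i in range(5):

After execution: table = {0: 0, 1: 1, 2: 4, 3: 9, 4: 16}
{0: 0, 1: 1, 2: 4, 3: 9, 4: 16}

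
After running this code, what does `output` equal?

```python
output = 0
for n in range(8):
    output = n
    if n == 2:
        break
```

Let's trace through this code step by step.

Initialize: output = 0
Entering loop: for n in range(8):

After execution: output = 2
2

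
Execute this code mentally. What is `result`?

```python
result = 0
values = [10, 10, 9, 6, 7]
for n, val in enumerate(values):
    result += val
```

Let's trace through this code step by step.

Initialize: result = 0
Initialize: values = [10, 10, 9, 6, 7]
Entering loop: for n, val in enumerate(values):

After execution: result = 42
42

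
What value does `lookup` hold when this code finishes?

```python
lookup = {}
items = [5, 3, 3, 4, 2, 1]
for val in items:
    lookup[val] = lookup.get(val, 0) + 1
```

Let's trace through this code step by step.

Initialize: lookup = {}
Initialize: items = [5, 3, 3, 4, 2, 1]
Entering loop: for val in items:

After execution: lookup = {5: 1, 3: 2, 4: 1, 2: 1, 1: 1}
{5: 1, 3: 2, 4: 1, 2: 1, 1: 1}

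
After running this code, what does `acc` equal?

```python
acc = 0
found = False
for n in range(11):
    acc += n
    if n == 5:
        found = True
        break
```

Let's trace through this code step by step.

Initialize: acc = 0
Initialize: found = False
Entering loop: for n in range(11):

After execution: acc = 15
15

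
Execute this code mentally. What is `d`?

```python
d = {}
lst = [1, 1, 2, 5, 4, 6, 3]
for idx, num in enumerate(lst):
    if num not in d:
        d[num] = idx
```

Let's trace through this code step by step.

Initialize: d = {}
Initialize: lst = [1, 1, 2, 5, 4, 6, 3]
Entering loop: for idx, num in enumerate(lst):

After execution: d = {1: 0, 2: 2, 5: 3, 4: 4, 6: 5, 3: 6}
{1: 0, 2: 2, 5: 3, 4: 4, 6: 5, 3: 6}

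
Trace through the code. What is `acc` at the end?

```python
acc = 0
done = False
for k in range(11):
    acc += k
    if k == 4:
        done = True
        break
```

Let's trace through this code step by step.

Initialize: acc = 0
Initialize: done = False
Entering loop: for k in range(11):

After execution: acc = 10
10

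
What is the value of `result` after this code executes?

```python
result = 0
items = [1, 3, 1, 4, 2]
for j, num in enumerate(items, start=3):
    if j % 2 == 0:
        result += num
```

Let's trace through this code step by step.

Initialize: result = 0
Initialize: items = [1, 3, 1, 4, 2]
Entering loop: for j, num in enumerate(items, start=3):

After execution: result = 7
7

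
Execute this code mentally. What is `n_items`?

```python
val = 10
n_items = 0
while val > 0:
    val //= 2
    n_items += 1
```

Let's trace through this code step by step.

Initialize: val = 10
Initialize: n_items = 0
Entering loop: while val > 0:

After execution: n_items = 4
4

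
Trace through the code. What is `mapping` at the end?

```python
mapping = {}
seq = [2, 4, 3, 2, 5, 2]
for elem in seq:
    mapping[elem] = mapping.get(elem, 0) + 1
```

Let's trace through this code step by step.

Initialize: mapping = {}
Initialize: seq = [2, 4, 3, 2, 5, 2]
Entering loop: for elem in seq:

After execution: mapping = {2: 3, 4: 1, 3: 1, 5: 1}
{2: 3, 4: 1, 3: 1, 5: 1}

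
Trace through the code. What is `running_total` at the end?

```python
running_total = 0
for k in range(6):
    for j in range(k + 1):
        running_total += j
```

Let's trace through this code step by step.

Initialize: running_total = 0
Entering loop: for k in range(6):

After execution: running_total = 35
35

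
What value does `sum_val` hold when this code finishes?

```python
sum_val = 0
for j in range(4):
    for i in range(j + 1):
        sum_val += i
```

Let's trace through this code step by step.

Initialize: sum_val = 0
Entering loop: for j in range(4):

After execution: sum_val = 10
10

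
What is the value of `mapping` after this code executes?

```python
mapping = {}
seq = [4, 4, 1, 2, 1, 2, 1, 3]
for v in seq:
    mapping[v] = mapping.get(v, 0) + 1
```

Let's trace through this code step by step.

Initialize: mapping = {}
Initialize: seq = [4, 4, 1, 2, 1, 2, 1, 3]
Entering loop: for v in seq:

After execution: mapping = {4: 2, 1: 3, 2: 2, 3: 1}
{4: 2, 1: 3, 2: 2, 3: 1}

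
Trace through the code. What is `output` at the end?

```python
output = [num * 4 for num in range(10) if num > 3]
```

Let's trace through this code step by step.

Initialize: output = [num * 4 for num in range(10) if num > 3]

After execution: output = [16, 20, 24, 28, 32, 36]
[16, 20, 24, 28, 32, 36]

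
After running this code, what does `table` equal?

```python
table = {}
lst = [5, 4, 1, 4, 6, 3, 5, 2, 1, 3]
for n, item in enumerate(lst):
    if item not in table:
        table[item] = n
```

Let's trace through this code step by step.

Initialize: table = {}
Initialize: lst = [5, 4, 1, 4, 6, 3, 5, 2, 1, 3]
Entering loop: for n, item in enumerate(lst):

After execution: table = {5: 0, 4: 1, 1: 2, 6: 4, 3: 5, 2: 7}
{5: 0, 4: 1, 1: 2, 6: 4, 3: 5, 2: 7}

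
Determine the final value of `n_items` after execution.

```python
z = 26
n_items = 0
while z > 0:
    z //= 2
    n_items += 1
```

Let's trace through this code step by step.

Initialize: z = 26
Initialize: n_items = 0
Entering loop: while z > 0:

After execution: n_items = 5
5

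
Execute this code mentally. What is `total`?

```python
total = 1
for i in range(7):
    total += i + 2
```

Let's trace through this code step by step.

Initialize: total = 1
Entering loop: for i in range(7):

After execution: total = 36
36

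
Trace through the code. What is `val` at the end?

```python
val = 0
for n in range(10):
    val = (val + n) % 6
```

Let's trace through this code step by step.

Initialize: val = 0
Entering loop: for n in range(10):

After execution: val = 3
3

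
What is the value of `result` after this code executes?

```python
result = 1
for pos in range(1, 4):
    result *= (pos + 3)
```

Let's trace through this code step by step.

Initialize: result = 1
Entering loop: for pos in range(1, 4):

After execution: result = 120
120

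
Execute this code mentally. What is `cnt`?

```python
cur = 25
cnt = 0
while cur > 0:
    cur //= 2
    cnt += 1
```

Let's trace through this code step by step.

Initialize: cur = 25
Initialize: cnt = 0
Entering loop: while cur > 0:

After execution: cnt = 5
5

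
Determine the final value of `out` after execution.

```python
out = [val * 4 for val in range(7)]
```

Let's trace through this code step by step.

Initialize: out = [val * 4 for val in range(7)]

After execution: out = [0, 4, 8, 12, 16, 20, 24]
[0, 4, 8, 12, 16, 20, 24]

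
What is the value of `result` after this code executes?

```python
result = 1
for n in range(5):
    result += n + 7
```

Let's trace through this code step by step.

Initialize: result = 1
Entering loop: for n in range(5):

After execution: result = 46
46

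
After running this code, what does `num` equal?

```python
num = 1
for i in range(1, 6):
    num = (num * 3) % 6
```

Let's trace through this code step by step.

Initialize: num = 1
Entering loop: for i in range(1, 6):

After execution: num = 3
3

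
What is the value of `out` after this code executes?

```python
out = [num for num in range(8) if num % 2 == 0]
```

Let's trace through this code step by step.

Initialize: out = [num for num in range(8) if num % 2 == 0]

After execution: out = [0, 2, 4, 6]
[0, 2, 4, 6]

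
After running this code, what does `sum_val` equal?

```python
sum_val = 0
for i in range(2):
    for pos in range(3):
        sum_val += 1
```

Let's trace through this code step by step.

Initialize: sum_val = 0
Entering loop: for i in range(2):

After execution: sum_val = 6
6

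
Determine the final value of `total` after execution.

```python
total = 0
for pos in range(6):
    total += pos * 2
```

Let's trace through this code step by step.

Initialize: total = 0
Entering loop: for pos in range(6):

After execution: total = 30
30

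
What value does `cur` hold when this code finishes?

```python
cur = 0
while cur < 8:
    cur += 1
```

Let's trace through this code step by step.

Initialize: cur = 0
Entering loop: while cur < 8:

After execution: cur = 8
8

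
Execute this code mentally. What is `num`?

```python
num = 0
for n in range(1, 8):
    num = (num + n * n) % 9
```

Let's trace through this code step by step.

Initialize: num = 0
Entering loop: for n in range(1, 8):

After execution: num = 5
5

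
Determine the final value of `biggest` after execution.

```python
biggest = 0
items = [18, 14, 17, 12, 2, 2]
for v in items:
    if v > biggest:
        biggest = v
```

Let's trace through this code step by step.

Initialize: biggest = 0
Initialize: items = [18, 14, 17, 12, 2, 2]
Entering loop: for v in items:

After execution: biggest = 18
18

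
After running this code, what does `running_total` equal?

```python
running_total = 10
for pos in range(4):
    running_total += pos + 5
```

Let's trace through this code step by step.

Initialize: running_total = 10
Entering loop: for pos in range(4):

After execution: running_total = 36
36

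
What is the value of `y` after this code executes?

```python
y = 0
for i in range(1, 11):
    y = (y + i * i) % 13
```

Let's trace through this code step by step.

Initialize: y = 0
Entering loop: for i in range(1, 11):

After execution: y = 8
8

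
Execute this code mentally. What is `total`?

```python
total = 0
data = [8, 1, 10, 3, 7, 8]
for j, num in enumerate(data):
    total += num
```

Let's trace through this code step by step.

Initialize: total = 0
Initialize: data = [8, 1, 10, 3, 7, 8]
Entering loop: for j, num in enumerate(data):

After execution: total = 37
37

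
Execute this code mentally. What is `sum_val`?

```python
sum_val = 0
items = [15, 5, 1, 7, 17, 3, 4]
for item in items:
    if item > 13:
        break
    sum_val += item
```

Let's trace through this code step by step.

Initialize: sum_val = 0
Initialize: items = [15, 5, 1, 7, 17, 3, 4]
Entering loop: for item in items:

After execution: sum_val = 0
0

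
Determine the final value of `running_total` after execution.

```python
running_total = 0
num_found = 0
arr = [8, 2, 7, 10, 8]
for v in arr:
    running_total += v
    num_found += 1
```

Let's trace through this code step by step.

Initialize: running_total = 0
Initialize: num_found = 0
Initialize: arr = [8, 2, 7, 10, 8]
Entering loop: for v in arr:

After execution: running_total = 35
35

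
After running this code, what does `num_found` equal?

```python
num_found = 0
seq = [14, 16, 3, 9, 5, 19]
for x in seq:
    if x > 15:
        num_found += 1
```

Let's trace through this code step by step.

Initialize: num_found = 0
Initialize: seq = [14, 16, 3, 9, 5, 19]
Entering loop: for x in seq:

After execution: num_found = 2
2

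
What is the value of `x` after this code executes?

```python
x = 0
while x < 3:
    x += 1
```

Let's trace through this code step by step.

Initialize: x = 0
Entering loop: while x < 3:

After execution: x = 3
3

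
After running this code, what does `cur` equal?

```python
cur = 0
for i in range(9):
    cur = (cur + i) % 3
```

Let's trace through this code step by step.

Initialize: cur = 0
Entering loop: for i in range(9):

After execution: cur = 0
0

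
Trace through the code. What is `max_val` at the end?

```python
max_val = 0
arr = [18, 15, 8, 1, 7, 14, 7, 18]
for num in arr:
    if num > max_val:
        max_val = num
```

Let's trace through this code step by step.

Initialize: max_val = 0
Initialize: arr = [18, 15, 8, 1, 7, 14, 7, 18]
Entering loop: for num in arr:

After execution: max_val = 18
18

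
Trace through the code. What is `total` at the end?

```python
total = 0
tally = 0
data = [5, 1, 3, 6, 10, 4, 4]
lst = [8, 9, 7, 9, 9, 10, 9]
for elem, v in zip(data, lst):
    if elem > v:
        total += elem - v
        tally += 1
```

Let's trace through this code step by step.

Initialize: total = 0
Initialize: tally = 0
Initialize: data = [5, 1, 3, 6, 10, 4, 4]
Initialize: lst = [8, 9, 7, 9, 9, 10, 9]
Entering loop: for elem, v in zip(data, lst):

After execution: total = 1
1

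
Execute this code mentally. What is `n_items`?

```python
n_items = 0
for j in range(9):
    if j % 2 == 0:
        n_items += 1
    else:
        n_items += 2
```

Let's trace through this code step by step.

Initialize: n_items = 0
Entering loop: for j in range(9):

After execution: n_items = 13
13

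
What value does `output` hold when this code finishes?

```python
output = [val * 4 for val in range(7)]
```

Let's trace through this code step by step.

Initialize: output = [val * 4 for val in range(7)]

After execution: output = [0, 4, 8, 12, 16, 20, 24]
[0, 4, 8, 12, 16, 20, 24]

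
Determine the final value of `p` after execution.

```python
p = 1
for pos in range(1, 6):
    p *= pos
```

Let's trace through this code step by step.

Initialize: p = 1
Entering loop: for pos in range(1, 6):

After execution: p = 120
120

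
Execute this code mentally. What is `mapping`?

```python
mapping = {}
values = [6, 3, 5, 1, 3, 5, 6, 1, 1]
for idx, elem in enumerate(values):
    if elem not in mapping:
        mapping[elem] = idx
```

Let's trace through this code step by step.

Initialize: mapping = {}
Initialize: values = [6, 3, 5, 1, 3, 5, 6, 1, 1]
Entering loop: for idx, elem in enumerate(values):

After execution: mapping = {6: 0, 3: 1, 5: 2, 1: 3}
{6: 0, 3: 1, 5: 2, 1: 3}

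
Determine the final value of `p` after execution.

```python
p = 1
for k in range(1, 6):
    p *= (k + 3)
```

Let's trace through this code step by step.

Initialize: p = 1
Entering loop: for k in range(1, 6):

After execution: p = 6720
6720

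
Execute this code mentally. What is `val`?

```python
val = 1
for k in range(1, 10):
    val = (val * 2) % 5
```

Let's trace through this code step by step.

Initialize: val = 1
Entering loop: for k in range(1, 10):

After execution: val = 2
2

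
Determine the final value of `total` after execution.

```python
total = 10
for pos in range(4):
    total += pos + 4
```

Let's trace through this code step by step.

Initialize: total = 10
Entering loop: for pos in range(4):

After execution: total = 32
32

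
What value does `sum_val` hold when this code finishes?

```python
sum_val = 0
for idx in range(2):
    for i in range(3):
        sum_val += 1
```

Let's trace through this code step by step.

Initialize: sum_val = 0
Entering loop: for idx in range(2):

After execution: sum_val = 6
6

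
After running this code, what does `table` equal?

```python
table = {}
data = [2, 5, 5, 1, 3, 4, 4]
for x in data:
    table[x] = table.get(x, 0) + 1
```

Let's trace through this code step by step.

Initialize: table = {}
Initialize: data = [2, 5, 5, 1, 3, 4, 4]
Entering loop: for x in data:

After execution: table = {2: 1, 5: 2, 1: 1, 3: 1, 4: 2}
{2: 1, 5: 2, 1: 1, 3: 1, 4: 2}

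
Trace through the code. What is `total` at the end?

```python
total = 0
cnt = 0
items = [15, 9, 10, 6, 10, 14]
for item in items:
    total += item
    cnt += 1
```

Let's trace through this code step by step.

Initialize: total = 0
Initialize: cnt = 0
Initialize: items = [15, 9, 10, 6, 10, 14]
Entering loop: for item in items:

After execution: total = 64
64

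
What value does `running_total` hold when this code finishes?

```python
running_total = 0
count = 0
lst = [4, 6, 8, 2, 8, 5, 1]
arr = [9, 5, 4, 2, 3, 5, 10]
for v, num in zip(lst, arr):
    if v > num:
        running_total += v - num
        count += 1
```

Let's trace through this code step by step.

Initialize: running_total = 0
Initialize: count = 0
Initialize: lst = [4, 6, 8, 2, 8, 5, 1]
Initialize: arr = [9, 5, 4, 2, 3, 5, 10]
Entering loop: for v, num in zip(lst, arr):

After execution: running_total = 10
10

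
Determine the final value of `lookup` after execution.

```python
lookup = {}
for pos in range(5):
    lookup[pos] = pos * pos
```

Let's trace through this code step by step.

Initialize: lookup = {}
Entering loop: for pos in range(5):

After execution: lookup = {0: 0, 1: 1, 2: 4, 3: 9, 4: 16}
{0: 0, 1: 1, 2: 4, 3: 9, 4: 16}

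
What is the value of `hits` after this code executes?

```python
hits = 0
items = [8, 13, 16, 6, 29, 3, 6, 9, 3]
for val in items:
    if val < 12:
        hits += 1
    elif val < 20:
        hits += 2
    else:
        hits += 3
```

Let's trace through this code step by step.

Initialize: hits = 0
Initialize: items = [8, 13, 16, 6, 29, 3, 6, 9, 3]
Entering loop: for val in items:

After execution: hits = 13
13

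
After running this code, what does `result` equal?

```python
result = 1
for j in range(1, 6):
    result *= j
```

Let's trace through this code step by step.

Initialize: result = 1
Entering loop: for j in range(1, 6):

After execution: result = 120
120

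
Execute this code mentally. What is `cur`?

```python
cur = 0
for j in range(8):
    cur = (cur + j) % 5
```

Let's trace through this code step by step.

Initialize: cur = 0
Entering loop: for j in range(8):

After execution: cur = 3
3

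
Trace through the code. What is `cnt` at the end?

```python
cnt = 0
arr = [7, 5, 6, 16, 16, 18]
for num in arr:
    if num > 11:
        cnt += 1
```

Let's trace through this code step by step.

Initialize: cnt = 0
Initialize: arr = [7, 5, 6, 16, 16, 18]
Entering loop: for num in arr:

After execution: cnt = 3
3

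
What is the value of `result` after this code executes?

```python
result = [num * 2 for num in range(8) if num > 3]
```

Let's trace through this code step by step.

Initialize: result = [num * 2 for num in range(8) if num > 3]

After execution: result = [8, 10, 12, 14]
[8, 10, 12, 14]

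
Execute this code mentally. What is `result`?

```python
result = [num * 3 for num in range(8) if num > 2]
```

Let's trace through this code step by step.

Initialize: result = [num * 3 for num in range(8) if num > 2]

After execution: result = [9, 12, 15, 18, 21]
[9, 12, 15, 18, 21]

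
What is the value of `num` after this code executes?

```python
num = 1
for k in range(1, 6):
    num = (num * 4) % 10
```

Let's trace through this code step by step.

Initialize: num = 1
Entering loop: for k in range(1, 6):

After execution: num = 4
4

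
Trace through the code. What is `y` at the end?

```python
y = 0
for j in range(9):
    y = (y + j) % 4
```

Let's trace through this code step by step.

Initialize: y = 0
Entering loop: for j in range(9):

After execution: y = 0
0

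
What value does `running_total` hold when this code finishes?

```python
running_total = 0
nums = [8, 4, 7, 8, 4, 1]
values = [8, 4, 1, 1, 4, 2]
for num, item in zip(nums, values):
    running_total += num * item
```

Let's trace through this code step by step.

Initialize: running_total = 0
Initialize: nums = [8, 4, 7, 8, 4, 1]
Initialize: values = [8, 4, 1, 1, 4, 2]
Entering loop: for num, item in zip(nums, values):

After execution: running_total = 113
113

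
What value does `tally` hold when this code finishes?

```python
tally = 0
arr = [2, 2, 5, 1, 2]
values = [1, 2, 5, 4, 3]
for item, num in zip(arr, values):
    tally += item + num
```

Let's trace through this code step by step.

Initialize: tally = 0
Initialize: arr = [2, 2, 5, 1, 2]
Initialize: values = [1, 2, 5, 4, 3]
Entering loop: for item, num in zip(arr, values):

After execution: tally = 27
27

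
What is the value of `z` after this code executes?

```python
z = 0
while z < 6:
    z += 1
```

Let's trace through this code step by step.

Initialize: z = 0
Entering loop: while z < 6:

After execution: z = 6
6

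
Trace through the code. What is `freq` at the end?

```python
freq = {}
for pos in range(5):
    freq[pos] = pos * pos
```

Let's trace through this code step by step.

Initialize: freq = {}
Entering loop: for pos in range(5):

After execution: freq = {0: 0, 1: 1, 2: 4, 3: 9, 4: 16}
{0: 0, 1: 1, 2: 4, 3: 9, 4: 16}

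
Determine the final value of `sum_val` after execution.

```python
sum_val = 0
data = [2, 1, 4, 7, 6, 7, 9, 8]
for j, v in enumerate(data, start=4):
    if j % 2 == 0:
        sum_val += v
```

Let's trace through this code step by step.

Initialize: sum_val = 0
Initialize: data = [2, 1, 4, 7, 6, 7, 9, 8]
Entering loop: for j, v in enumerate(data, start=4):

After execution: sum_val = 21
21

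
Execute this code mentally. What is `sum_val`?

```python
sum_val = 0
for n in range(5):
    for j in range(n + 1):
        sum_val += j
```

Let's trace through this code step by step.

Initialize: sum_val = 0
Entering loop: for n in range(5):

After execution: sum_val = 20
20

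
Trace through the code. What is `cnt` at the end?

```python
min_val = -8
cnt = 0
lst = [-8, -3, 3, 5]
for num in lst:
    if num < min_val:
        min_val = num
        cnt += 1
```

Let's trace through this code step by step.

Initialize: min_val = -8
Initialize: cnt = 0
Initialize: lst = [-8, -3, 3, 5]
Entering loop: for num in lst:

After execution: cnt = 0
0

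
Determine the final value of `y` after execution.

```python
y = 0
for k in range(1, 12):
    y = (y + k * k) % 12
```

Let's trace through this code step by step.

Initialize: y = 0
Entering loop: for k in range(1, 12):

After execution: y = 2
2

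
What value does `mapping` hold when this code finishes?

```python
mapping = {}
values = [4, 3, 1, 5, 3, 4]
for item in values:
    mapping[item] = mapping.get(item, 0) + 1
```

Let's trace through this code step by step.

Initialize: mapping = {}
Initialize: values = [4, 3, 1, 5, 3, 4]
Entering loop: for item in values:

After execution: mapping = {4: 2, 3: 2, 1: 1, 5: 1}
{4: 2, 3: 2, 1: 1, 5: 1}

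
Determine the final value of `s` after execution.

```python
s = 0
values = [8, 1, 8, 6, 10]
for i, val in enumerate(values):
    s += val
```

Let's trace through this code step by step.

Initialize: s = 0
Initialize: values = [8, 1, 8, 6, 10]
Entering loop: for i, val in enumerate(values):

After execution: s = 33
33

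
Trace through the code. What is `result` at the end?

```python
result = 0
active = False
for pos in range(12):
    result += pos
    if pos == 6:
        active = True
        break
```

Let's trace through this code step by step.

Initialize: result = 0
Initialize: active = False
Entering loop: for pos in range(12):

After execution: result = 21
21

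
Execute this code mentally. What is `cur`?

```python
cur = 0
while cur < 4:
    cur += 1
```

Let's trace through this code step by step.

Initialize: cur = 0
Entering loop: while cur < 4:

After execution: cur = 4
4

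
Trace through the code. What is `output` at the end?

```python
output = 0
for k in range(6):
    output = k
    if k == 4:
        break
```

Let's trace through this code step by step.

Initialize: output = 0
Entering loop: for k in range(6):

After execution: output = 4
4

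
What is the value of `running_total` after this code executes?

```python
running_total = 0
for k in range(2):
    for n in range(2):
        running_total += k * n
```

Let's trace through this code step by step.

Initialize: running_total = 0
Entering loop: for k in range(2):

After execution: running_total = 1
1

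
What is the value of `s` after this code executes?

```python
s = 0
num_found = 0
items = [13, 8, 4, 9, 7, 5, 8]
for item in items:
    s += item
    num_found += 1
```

Let's trace through this code step by step.

Initialize: s = 0
Initialize: num_found = 0
Initialize: items = [13, 8, 4, 9, 7, 5, 8]
Entering loop: for item in items:

After execution: s = 54
54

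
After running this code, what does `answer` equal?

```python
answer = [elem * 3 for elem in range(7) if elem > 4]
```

Let's trace through this code step by step.

Initialize: answer = [elem * 3 for elem in range(7) if elem > 4]

After execution: answer = [15, 18]
[15, 18]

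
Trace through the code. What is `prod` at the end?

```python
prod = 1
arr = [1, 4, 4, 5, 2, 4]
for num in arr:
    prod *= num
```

Let's trace through this code step by step.

Initialize: prod = 1
Initialize: arr = [1, 4, 4, 5, 2, 4]
Entering loop: for num in arr:

After execution: prod = 640
640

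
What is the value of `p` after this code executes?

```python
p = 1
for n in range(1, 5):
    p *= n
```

Let's trace through this code step by step.

Initialize: p = 1
Entering loop: for n in range(1, 5):

After execution: p = 24
24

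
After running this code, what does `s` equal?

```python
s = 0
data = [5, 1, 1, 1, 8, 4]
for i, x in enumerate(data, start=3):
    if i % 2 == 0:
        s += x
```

Let's trace through this code step by step.

Initialize: s = 0
Initialize: data = [5, 1, 1, 1, 8, 4]
Entering loop: for i, x in enumerate(data, start=3):

After execution: s = 6
6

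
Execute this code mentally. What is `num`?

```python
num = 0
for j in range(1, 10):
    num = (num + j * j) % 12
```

Let's trace through this code step by step.

Initialize: num = 0
Entering loop: for j in range(1, 10):

After execution: num = 9
9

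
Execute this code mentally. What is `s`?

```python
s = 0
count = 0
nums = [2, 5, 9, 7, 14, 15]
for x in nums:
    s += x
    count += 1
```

Let's trace through this code step by step.

Initialize: s = 0
Initialize: count = 0
Initialize: nums = [2, 5, 9, 7, 14, 15]
Entering loop: for x in nums:

After execution: s = 52
52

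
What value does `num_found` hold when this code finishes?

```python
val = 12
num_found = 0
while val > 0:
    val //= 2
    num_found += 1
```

Let's trace through this code step by step.

Initialize: val = 12
Initialize: num_found = 0
Entering loop: while val > 0:

After execution: num_found = 4
4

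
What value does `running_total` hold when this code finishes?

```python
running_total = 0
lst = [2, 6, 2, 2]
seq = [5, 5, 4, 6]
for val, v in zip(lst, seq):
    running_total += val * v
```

Let's trace through this code step by step.

Initialize: running_total = 0
Initialize: lst = [2, 6, 2, 2]
Initialize: seq = [5, 5, 4, 6]
Entering loop: for val, v in zip(lst, seq):

After execution: running_total = 60
60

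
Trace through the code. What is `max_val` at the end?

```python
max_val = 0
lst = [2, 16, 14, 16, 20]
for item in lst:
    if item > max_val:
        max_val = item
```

Let's trace through this code step by step.

Initialize: max_val = 0
Initialize: lst = [2, 16, 14, 16, 20]
Entering loop: for item in lst:

After execution: max_val = 20
20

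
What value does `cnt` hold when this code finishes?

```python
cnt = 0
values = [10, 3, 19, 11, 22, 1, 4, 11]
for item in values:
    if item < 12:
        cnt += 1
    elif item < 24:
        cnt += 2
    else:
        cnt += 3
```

Let's trace through this code step by step.

Initialize: cnt = 0
Initialize: values = [10, 3, 19, 11, 22, 1, 4, 11]
Entering loop: for item in values:

After execution: cnt = 10
10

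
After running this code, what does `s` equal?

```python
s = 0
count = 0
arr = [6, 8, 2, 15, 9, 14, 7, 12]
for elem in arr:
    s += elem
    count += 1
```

Let's trace through this code step by step.

Initialize: s = 0
Initialize: count = 0
Initialize: arr = [6, 8, 2, 15, 9, 14, 7, 12]
Entering loop: for elem in arr:

After execution: s = 73
73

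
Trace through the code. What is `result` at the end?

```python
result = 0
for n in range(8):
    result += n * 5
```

Let's trace through this code step by step.

Initialize: result = 0
Entering loop: for n in range(8):

After execution: result = 140
140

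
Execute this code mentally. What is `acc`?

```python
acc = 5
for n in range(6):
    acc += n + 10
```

Let's trace through this code step by step.

Initialize: acc = 5
Entering loop: for n in range(6):

After execution: acc = 80
80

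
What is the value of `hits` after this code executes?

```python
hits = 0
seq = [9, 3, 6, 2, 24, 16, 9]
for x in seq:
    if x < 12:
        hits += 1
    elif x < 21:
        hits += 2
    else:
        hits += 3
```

Let's trace through this code step by step.

Initialize: hits = 0
Initialize: seq = [9, 3, 6, 2, 24, 16, 9]
Entering loop: for x in seq:

After execution: hits = 10
10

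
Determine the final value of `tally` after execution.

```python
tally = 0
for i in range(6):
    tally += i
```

Let's trace through this code step by step.

Initialize: tally = 0
Entering loop: for i in range(6):

After execution: tally = 15
15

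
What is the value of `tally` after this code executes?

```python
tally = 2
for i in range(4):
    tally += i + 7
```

Let's trace through this code step by step.

Initialize: tally = 2
Entering loop: for i in range(4):

After execution: tally = 36
36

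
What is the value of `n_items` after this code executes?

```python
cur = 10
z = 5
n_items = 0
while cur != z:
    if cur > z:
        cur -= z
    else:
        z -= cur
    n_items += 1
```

Let's trace through this code step by step.

Initialize: cur = 10
Initialize: z = 5
Initialize: n_items = 0
Entering loop: while cur != z:

After execution: n_items = 1
1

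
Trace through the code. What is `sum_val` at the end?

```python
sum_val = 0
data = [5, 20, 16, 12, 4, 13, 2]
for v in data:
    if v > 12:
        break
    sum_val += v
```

Let's trace through this code step by step.

Initialize: sum_val = 0
Initialize: data = [5, 20, 16, 12, 4, 13, 2]
Entering loop: for v in data:

After execution: sum_val = 5
5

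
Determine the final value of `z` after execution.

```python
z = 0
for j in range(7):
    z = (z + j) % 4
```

Let's trace through this code step by step.

Initialize: z = 0
Entering loop: for j in range(7):

After execution: z = 1
1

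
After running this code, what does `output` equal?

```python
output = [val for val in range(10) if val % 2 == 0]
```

Let's trace through this code step by step.

Initialize: output = [val for val in range(10) if val % 2 == 0]

After execution: output = [0, 2, 4, 6, 8]
[0, 2, 4, 6, 8]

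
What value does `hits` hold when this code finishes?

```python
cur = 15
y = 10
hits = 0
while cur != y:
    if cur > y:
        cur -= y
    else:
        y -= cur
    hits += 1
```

Let's trace through this code step by step.

Initialize: cur = 15
Initialize: y = 10
Initialize: hits = 0
Entering loop: while cur != y:

After execution: hits = 2
2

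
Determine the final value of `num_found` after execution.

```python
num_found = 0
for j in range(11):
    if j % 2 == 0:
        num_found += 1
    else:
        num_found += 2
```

Let's trace through this code step by step.

Initialize: num_found = 0
Entering loop: for j in range(11):

After execution: num_found = 16
16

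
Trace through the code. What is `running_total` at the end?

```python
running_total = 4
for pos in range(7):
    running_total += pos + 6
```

Let's trace through this code step by step.

Initialize: running_total = 4
Entering loop: for pos in range(7):

After execution: running_total = 67
67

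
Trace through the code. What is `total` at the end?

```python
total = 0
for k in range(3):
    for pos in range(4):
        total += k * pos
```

Let's trace through this code step by step.

Initialize: total = 0
Entering loop: for k in range(3):

After execution: total = 18
18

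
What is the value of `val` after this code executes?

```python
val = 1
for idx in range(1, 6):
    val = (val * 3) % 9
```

Let's trace through this code step by step.

Initialize: val = 1
Entering loop: for idx in range(1, 6):

After execution: val = 0
0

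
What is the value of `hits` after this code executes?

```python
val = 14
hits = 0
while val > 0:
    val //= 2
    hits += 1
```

Let's trace through this code step by step.

Initialize: val = 14
Initialize: hits = 0
Entering loop: while val > 0:

After execution: hits = 4
4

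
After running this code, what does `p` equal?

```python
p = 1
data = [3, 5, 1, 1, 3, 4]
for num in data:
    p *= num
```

Let's trace through this code step by step.

Initialize: p = 1
Initialize: data = [3, 5, 1, 1, 3, 4]
Entering loop: for num in data:

After execution: p = 180
180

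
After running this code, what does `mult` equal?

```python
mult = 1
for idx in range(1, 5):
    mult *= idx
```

Let's trace through this code step by step.

Initialize: mult = 1
Entering loop: for idx in range(1, 5):

After execution: mult = 24
24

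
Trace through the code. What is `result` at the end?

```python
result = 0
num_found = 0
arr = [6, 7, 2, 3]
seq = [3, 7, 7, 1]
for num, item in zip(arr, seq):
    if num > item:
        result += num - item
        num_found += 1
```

Let's trace through this code step by step.

Initialize: result = 0
Initialize: num_found = 0
Initialize: arr = [6, 7, 2, 3]
Initialize: seq = [3, 7, 7, 1]
Entering loop: for num, item in zip(arr, seq):

After execution: result = 5
5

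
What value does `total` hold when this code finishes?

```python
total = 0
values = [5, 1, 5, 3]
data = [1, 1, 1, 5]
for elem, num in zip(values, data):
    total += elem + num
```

Let's trace through this code step by step.

Initialize: total = 0
Initialize: values = [5, 1, 5, 3]
Initialize: data = [1, 1, 1, 5]
Entering loop: for elem, num in zip(values, data):

After execution: total = 22
22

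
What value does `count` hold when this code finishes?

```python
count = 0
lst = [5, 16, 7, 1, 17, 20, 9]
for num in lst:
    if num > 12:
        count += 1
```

Let's trace through this code step by step.

Initialize: count = 0
Initialize: lst = [5, 16, 7, 1, 17, 20, 9]
Entering loop: for num in lst:

After execution: count = 3
3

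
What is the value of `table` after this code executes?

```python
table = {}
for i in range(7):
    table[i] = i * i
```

Let's trace through this code step by step.

Initialize: table = {}
Entering loop: for i in range(7):

After execution: table = {0: 0, 1: 1, 2: 4, 3: 9, 4: 16, 5: 25, 6: 36}
{0: 0, 1: 1, 2: 4, 3: 9, 4: 16, 5: 25, 6: 36}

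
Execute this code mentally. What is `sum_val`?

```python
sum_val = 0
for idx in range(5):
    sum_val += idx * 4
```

Let's trace through this code step by step.

Initialize: sum_val = 0
Entering loop: for idx in range(5):

After execution: sum_val = 40
40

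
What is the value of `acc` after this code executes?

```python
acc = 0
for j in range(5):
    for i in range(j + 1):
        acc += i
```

Let's trace through this code step by step.

Initialize: acc = 0
Entering loop: for j in range(5):

After execution: acc = 20
20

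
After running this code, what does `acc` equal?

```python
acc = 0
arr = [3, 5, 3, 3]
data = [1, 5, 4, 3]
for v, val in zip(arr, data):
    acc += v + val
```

Let's trace through this code step by step.

Initialize: acc = 0
Initialize: arr = [3, 5, 3, 3]
Initialize: data = [1, 5, 4, 3]
Entering loop: for v, val in zip(arr, data):

After execution: acc = 27
27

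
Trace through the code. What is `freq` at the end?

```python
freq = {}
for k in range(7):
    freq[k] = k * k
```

Let's trace through this code step by step.

Initialize: freq = {}
Entering loop: for k in range(7):

After execution: freq = {0: 0, 1: 1, 2: 4, 3: 9, 4: 16, 5: 25, 6: 36}
{0: 0, 1: 1, 2: 4, 3: 9, 4: 16, 5: 25, 6: 36}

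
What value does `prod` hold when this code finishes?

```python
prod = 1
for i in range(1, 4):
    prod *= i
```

Let's trace through this code step by step.

Initialize: prod = 1
Entering loop: for i in range(1, 4):

After execution: prod = 6
6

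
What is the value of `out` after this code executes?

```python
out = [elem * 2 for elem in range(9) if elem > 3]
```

Let's trace through this code step by step.

Initialize: out = [elem * 2 for elem in range(9) if elem > 3]

After execution: out = [8, 10, 12, 14, 16]
[8, 10, 12, 14, 16]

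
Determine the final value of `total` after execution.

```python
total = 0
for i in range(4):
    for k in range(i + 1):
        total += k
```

Let's trace through this code step by step.

Initialize: total = 0
Entering loop: for i in range(4):

After execution: total = 10
10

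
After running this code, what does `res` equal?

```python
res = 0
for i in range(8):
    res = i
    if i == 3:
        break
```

Let's trace through this code step by step.

Initialize: res = 0
Entering loop: for i in range(8):

After execution: res = 3
3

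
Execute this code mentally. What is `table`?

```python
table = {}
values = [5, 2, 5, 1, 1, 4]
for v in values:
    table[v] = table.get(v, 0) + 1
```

Let's trace through this code step by step.

Initialize: table = {}
Initialize: values = [5, 2, 5, 1, 1, 4]
Entering loop: for v in values:

After execution: table = {5: 2, 2: 1, 1: 2, 4: 1}
{5: 2, 2: 1, 1: 2, 4: 1}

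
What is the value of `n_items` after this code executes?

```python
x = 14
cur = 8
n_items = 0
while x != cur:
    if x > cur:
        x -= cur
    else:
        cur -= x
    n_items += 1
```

Let's trace through this code step by step.

Initialize: x = 14
Initialize: cur = 8
Initialize: n_items = 0
Entering loop: while x != cur:

After execution: n_items = 4
4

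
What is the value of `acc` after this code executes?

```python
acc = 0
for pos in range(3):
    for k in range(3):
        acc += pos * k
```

Let's trace through this code step by step.

Initialize: acc = 0
Entering loop: for pos in range(3):

After execution: acc = 9
9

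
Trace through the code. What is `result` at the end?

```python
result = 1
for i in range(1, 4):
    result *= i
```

Let's trace through this code step by step.

Initialize: result = 1
Entering loop: for i in range(1, 4):

After execution: result = 6
6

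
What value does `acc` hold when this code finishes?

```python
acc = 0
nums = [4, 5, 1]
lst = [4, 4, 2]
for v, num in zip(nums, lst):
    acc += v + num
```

Let's trace through this code step by step.

Initialize: acc = 0
Initialize: nums = [4, 5, 1]
Initialize: lst = [4, 4, 2]
Entering loop: for v, num in zip(nums, lst):

After execution: acc = 20
20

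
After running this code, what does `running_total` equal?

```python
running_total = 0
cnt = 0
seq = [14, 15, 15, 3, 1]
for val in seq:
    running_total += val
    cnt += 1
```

Let's trace through this code step by step.

Initialize: running_total = 0
Initialize: cnt = 0
Initialize: seq = [14, 15, 15, 3, 1]
Entering loop: for val in seq:

After execution: running_total = 48
48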